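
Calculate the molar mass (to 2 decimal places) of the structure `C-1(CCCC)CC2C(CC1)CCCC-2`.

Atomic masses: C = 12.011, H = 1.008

194.36

Molecular formula: C14H26.
M = 14×12.011 + 26×1.008 = 194.36 g/mol.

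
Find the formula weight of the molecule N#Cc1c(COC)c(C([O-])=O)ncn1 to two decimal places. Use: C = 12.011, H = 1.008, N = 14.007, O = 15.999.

192.15

Molecular formula: C8H6N3O3-.
M = 8×12.011 + 6×1.008 + 3×14.007 + 3×15.999 = 192.15 g/mol.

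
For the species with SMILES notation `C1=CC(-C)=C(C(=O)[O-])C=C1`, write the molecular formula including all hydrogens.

C8H7O2-

Heavy atoms from the SMILES: 8 C, 2 O.
Implicit hydrogens by atom environment:
  4 × C (aromatic): 1 H each → 4
  2 × C (aromatic): no H
  1 × C: 3 H
  1 × C: no H
  1 × O: no H
  1 × O (charge -1): no H
  Total hydrogens = 7.
Net charge -1.
Molecular formula: C8H7O2-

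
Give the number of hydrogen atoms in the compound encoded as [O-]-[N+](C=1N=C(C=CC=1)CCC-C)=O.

12

Hydrogens are implicit in SMILES; fill each atom to its normal valence:
  3 × C: 2 H each → 6
  3 × C (aromatic): 1 H each → 3
  2 × C (aromatic): no H
  1 × C: 3 H
  1 × N (aromatic): no H
  1 × N (charge +1): no H
  1 × O: no H
  1 × O (charge -1): no H
  Total hydrogens = 12.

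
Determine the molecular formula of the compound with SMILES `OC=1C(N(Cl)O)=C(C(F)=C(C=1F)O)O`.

C6H4ClF2NO4

Heavy atoms from the SMILES: 6 C, 1 Cl, 2 F, 1 N, 4 O.
Implicit hydrogens by atom environment:
  6 × C (aromatic): no H
  4 × O: 1 H each → 4
  2 × F: no H
  1 × Cl: no H
  1 × N: no H
  Total hydrogens = 4.
Molecular formula: C6H4ClF2NO4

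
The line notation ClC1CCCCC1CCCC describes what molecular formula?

C10H19Cl

Heavy atoms from the SMILES: 10 C, 1 Cl.
Implicit hydrogens by atom environment:
  7 × C: 2 H each → 14
  2 × C: 1 H each → 2
  1 × C: 3 H
  1 × Cl: no H
  Total hydrogens = 19.
Molecular formula: C10H19Cl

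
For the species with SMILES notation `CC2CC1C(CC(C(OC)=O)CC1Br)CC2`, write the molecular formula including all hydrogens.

C13H21BrO2

Heavy atoms from the SMILES: 1 Br, 13 C, 2 O.
Implicit hydrogens by atom environment:
  5 × C: 2 H each → 10
  5 × C: 1 H each → 5
  2 × C: 3 H each → 6
  2 × O: no H
  1 × Br: no H
  1 × C: no H
  Total hydrogens = 21.
Molecular formula: C13H21BrO2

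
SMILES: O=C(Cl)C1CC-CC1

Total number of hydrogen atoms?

Hydrogens are implicit in SMILES; fill each atom to its normal valence:
  4 × C: 2 H each → 8
  1 × C: 1 H
  1 × C: no H
  1 × Cl: no H
  1 × O: no H
  Total hydrogens = 9.

9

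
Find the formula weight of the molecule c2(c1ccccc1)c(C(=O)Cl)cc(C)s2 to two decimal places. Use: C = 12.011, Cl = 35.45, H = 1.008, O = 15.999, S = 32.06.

236.71

Molecular formula: C12H9ClOS.
M = 12×12.011 + 1×35.45 + 9×1.008 + 1×15.999 + 1×32.06 = 236.71 g/mol.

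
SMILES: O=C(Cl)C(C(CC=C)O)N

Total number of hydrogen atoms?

Hydrogens are implicit in SMILES; fill each atom to its normal valence:
  3 × C: 1 H each → 3
  2 × C: 2 H each → 4
  1 × C: no H
  1 × Cl: no H
  1 × N: 2 H
  1 × O: 1 H
  1 × O: no H
  Total hydrogens = 10.

10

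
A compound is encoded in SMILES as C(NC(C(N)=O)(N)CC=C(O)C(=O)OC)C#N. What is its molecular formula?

Heavy atoms from the SMILES: 9 C, 4 N, 4 O.
Implicit hydrogens by atom environment:
  5 × C: no H
  3 × O: no H
  2 × C: 2 H each → 4
  2 × N: 2 H each → 4
  1 × C: 3 H
  1 × C: 1 H
  1 × N: 1 H
  1 × N: no H
  1 × O: 1 H
  Total hydrogens = 14.
Molecular formula: C9H14N4O4

C9H14N4O4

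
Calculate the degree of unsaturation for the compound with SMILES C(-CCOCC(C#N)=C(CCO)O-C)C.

3

Molecular formula from the SMILES: C11H19NO3.
DoU = (2C + 2 + N − H − X)/2 = (2·11 + 2 + 1 − 19 − 0)/2 = 6/2 = 3.
(Structurally: 0 ring(s) + 3 π bond(s) = 3.)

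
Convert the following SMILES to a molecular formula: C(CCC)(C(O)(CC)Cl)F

C7H14ClFO

Heavy atoms from the SMILES: 7 C, 1 Cl, 1 F, 1 O.
Implicit hydrogens by atom environment:
  3 × C: 2 H each → 6
  2 × C: 3 H each → 6
  1 × C: 1 H
  1 × C: no H
  1 × Cl: no H
  1 × F: no H
  1 × O: 1 H
  Total hydrogens = 14.
Molecular formula: C7H14ClFO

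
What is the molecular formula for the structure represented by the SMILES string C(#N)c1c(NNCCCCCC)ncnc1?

Heavy atoms from the SMILES: 11 C, 5 N.
Implicit hydrogens by atom environment:
  5 × C: 2 H each → 10
  2 × C (aromatic): 1 H each → 2
  2 × C (aromatic): no H
  2 × N: 1 H each → 2
  2 × N (aromatic): no H
  1 × C: 3 H
  1 × C: no H
  1 × N: no H
  Total hydrogens = 17.
Molecular formula: C11H17N5

C11H17N5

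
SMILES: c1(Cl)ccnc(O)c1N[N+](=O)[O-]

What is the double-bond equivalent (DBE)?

5

Molecular formula from the SMILES: C5H4ClN3O3.
DoU = (2C + 2 + N − H − X)/2 = (2·5 + 2 + 3 − 4 − 1)/2 = 10/2 = 5.
(Structurally: 1 ring(s) + 4 π bond(s) = 5.)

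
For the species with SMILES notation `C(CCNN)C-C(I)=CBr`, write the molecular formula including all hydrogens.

Heavy atoms from the SMILES: 1 Br, 6 C, 1 I, 2 N.
Implicit hydrogens by atom environment:
  4 × C: 2 H each → 8
  1 × Br: no H
  1 × C: 1 H
  1 × C: no H
  1 × I: no H
  1 × N: 2 H
  1 × N: 1 H
  Total hydrogens = 12.
Molecular formula: C6H12BrIN2

C6H12BrIN2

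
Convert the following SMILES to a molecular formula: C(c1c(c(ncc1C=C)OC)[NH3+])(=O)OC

Heavy atoms from the SMILES: 10 C, 2 N, 3 O.
Implicit hydrogens by atom environment:
  4 × C (aromatic): no H
  3 × O: no H
  2 × C: 3 H each → 6
  1 × C: 2 H
  1 × C (aromatic): 1 H
  1 × C: 1 H
  1 × C: no H
  1 × N (charge +1): 3 H
  1 × N (aromatic): no H
  Total hydrogens = 13.
Net charge +1.
Molecular formula: C10H13N2O3+

C10H13N2O3+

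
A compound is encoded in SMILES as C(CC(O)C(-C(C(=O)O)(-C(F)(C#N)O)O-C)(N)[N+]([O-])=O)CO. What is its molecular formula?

C10H16FN3O8

Heavy atoms from the SMILES: 10 C, 1 F, 3 N, 8 O.
Implicit hydrogens by atom environment:
  5 × C: no H
  4 × O: 1 H each → 4
  3 × C: 2 H each → 6
  3 × O: no H
  1 × C: 3 H
  1 × C: 1 H
  1 × F: no H
  1 × N: 2 H
  1 × N: no H
  1 × N (charge +1): no H
  1 × O (charge -1): no H
  Total hydrogens = 16.
Molecular formula: C10H16FN3O8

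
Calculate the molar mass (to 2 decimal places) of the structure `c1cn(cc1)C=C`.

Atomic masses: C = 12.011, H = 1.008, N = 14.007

Molecular formula: C6H7N.
M = 6×12.011 + 7×1.008 + 1×14.007 = 93.13 g/mol.

93.13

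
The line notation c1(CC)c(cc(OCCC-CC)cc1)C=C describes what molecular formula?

C15H22O

Heavy atoms from the SMILES: 15 C, 1 O.
Implicit hydrogens by atom environment:
  6 × C: 2 H each → 12
  3 × C (aromatic): 1 H each → 3
  3 × C (aromatic): no H
  2 × C: 3 H each → 6
  1 × C: 1 H
  1 × O: no H
  Total hydrogens = 22.
Molecular formula: C15H22O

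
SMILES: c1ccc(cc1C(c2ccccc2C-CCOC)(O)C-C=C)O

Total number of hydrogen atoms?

24

Hydrogens are implicit in SMILES; fill each atom to its normal valence:
  8 × C (aromatic): 1 H each → 8
  5 × C: 2 H each → 10
  4 × C (aromatic): no H
  2 × O: 1 H each → 2
  1 × C: 3 H
  1 × C: 1 H
  1 × C: no H
  1 × O: no H
  Total hydrogens = 24.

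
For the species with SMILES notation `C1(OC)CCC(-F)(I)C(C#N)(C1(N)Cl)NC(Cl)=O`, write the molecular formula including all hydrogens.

C9H11Cl2FIN3O2

Heavy atoms from the SMILES: 9 C, 2 Cl, 1 F, 1 I, 3 N, 2 O.
Implicit hydrogens by atom environment:
  5 × C: no H
  2 × C: 2 H each → 4
  2 × Cl: no H
  2 × O: no H
  1 × C: 3 H
  1 × C: 1 H
  1 × F: no H
  1 × I: no H
  1 × N: 2 H
  1 × N: 1 H
  1 × N: no H
  Total hydrogens = 11.
Molecular formula: C9H11Cl2FIN3O2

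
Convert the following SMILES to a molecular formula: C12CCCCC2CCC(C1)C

Heavy atoms from the SMILES: 11 C.
Implicit hydrogens by atom environment:
  7 × C: 2 H each → 14
  3 × C: 1 H each → 3
  1 × C: 3 H
  Total hydrogens = 20.
Molecular formula: C11H20

C11H20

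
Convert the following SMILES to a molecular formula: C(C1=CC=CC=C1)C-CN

Heavy atoms from the SMILES: 9 C, 1 N.
Implicit hydrogens by atom environment:
  5 × C (aromatic): 1 H each → 5
  3 × C: 2 H each → 6
  1 × C (aromatic): no H
  1 × N: 2 H
  Total hydrogens = 13.
Molecular formula: C9H13N

C9H13N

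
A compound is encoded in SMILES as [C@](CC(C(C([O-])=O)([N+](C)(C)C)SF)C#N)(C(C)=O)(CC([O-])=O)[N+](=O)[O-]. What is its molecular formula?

Heavy atoms from the SMILES: 13 C, 1 F, 3 N, 7 O, 1 S.
Implicit hydrogens by atom environment:
  6 × C: no H
  4 × C: 3 H each → 12
  4 × O: no H
  3 × O (charge -1): no H
  2 × C: 2 H each → 4
  2 × N (charge +1): no H
  1 × C: 1 H
  1 × F: no H
  1 × N: no H
  1 × S: no H
  Total hydrogens = 17.
Net charge -1.
Molecular formula: C13H17FN3O7S-

C13H17FN3O7S-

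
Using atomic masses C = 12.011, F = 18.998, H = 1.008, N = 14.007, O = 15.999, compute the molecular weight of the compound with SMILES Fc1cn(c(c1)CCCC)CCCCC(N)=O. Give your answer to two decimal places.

240.32

Molecular formula: C13H21FN2O.
M = 13×12.011 + 1×18.998 + 21×1.008 + 2×14.007 + 1×15.999 = 240.32 g/mol.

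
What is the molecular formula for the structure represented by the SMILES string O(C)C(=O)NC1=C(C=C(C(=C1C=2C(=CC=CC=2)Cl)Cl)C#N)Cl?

Heavy atoms from the SMILES: 15 C, 3 Cl, 2 N, 2 O.
Implicit hydrogens by atom environment:
  7 × C (aromatic): no H
  5 × C (aromatic): 1 H each → 5
  3 × Cl: no H
  2 × C: no H
  2 × O: no H
  1 × C: 3 H
  1 × N: 1 H
  1 × N: no H
  Total hydrogens = 9.
Molecular formula: C15H9Cl3N2O2

C15H9Cl3N2O2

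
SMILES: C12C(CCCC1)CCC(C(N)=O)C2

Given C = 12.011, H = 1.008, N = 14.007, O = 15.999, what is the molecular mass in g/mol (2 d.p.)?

181.28

Molecular formula: C11H19NO.
M = 11×12.011 + 19×1.008 + 1×14.007 + 1×15.999 = 181.28 g/mol.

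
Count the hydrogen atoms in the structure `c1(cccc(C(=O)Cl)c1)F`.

4

Hydrogens are implicit in SMILES; fill each atom to its normal valence:
  4 × C (aromatic): 1 H each → 4
  2 × C (aromatic): no H
  1 × C: no H
  1 × Cl: no H
  1 × F: no H
  1 × O: no H
  Total hydrogens = 4.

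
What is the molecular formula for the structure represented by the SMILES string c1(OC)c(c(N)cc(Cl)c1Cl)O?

C7H7Cl2NO2

Heavy atoms from the SMILES: 7 C, 2 Cl, 1 N, 2 O.
Implicit hydrogens by atom environment:
  5 × C (aromatic): no H
  2 × Cl: no H
  1 × C: 3 H
  1 × C (aromatic): 1 H
  1 × N: 2 H
  1 × O: 1 H
  1 × O: no H
  Total hydrogens = 7.
Molecular formula: C7H7Cl2NO2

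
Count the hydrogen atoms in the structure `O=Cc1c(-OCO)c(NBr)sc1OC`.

Hydrogens are implicit in SMILES; fill each atom to its normal valence:
  4 × C (aromatic): no H
  3 × O: no H
  1 × Br: no H
  1 × C: 3 H
  1 × C: 2 H
  1 × C: 1 H
  1 × N: 1 H
  1 × O: 1 H
  1 × S (aromatic): no H
  Total hydrogens = 8.

8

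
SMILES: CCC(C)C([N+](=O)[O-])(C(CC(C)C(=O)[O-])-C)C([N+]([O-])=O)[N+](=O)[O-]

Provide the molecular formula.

Heavy atoms from the SMILES: 12 C, 3 N, 8 O.
Implicit hydrogens by atom environment:
  4 × C: 3 H each → 12
  4 × C: 1 H each → 4
  4 × O: no H
  4 × O (charge -1): no H
  3 × N (charge +1): no H
  2 × C: 2 H each → 4
  2 × C: no H
  Total hydrogens = 20.
Net charge -1.
Molecular formula: C12H20N3O8-

C12H20N3O8-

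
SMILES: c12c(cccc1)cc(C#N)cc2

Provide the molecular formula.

Heavy atoms from the SMILES: 11 C, 1 N.
Implicit hydrogens by atom environment:
  7 × C (aromatic): 1 H each → 7
  3 × C (aromatic): no H
  1 × C: no H
  1 × N: no H
  Total hydrogens = 7.
Molecular formula: C11H7N

C11H7N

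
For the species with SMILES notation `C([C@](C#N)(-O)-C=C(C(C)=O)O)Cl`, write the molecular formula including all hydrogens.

Heavy atoms from the SMILES: 7 C, 1 Cl, 1 N, 3 O.
Implicit hydrogens by atom environment:
  4 × C: no H
  2 × O: 1 H each → 2
  1 × C: 3 H
  1 × C: 2 H
  1 × C: 1 H
  1 × Cl: no H
  1 × N: no H
  1 × O: no H
  Total hydrogens = 8.
Molecular formula: C7H8ClNO3

C7H8ClNO3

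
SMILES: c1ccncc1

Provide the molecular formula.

C5H5N

Heavy atoms from the SMILES: 5 C, 1 N.
Implicit hydrogens by atom environment:
  5 × C (aromatic): 1 H each → 5
  1 × N (aromatic): no H
  Total hydrogens = 5.
Molecular formula: C5H5N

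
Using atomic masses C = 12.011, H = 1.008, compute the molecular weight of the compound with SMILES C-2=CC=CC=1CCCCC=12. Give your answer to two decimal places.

132.21

Molecular formula: C10H12.
M = 10×12.011 + 12×1.008 = 132.21 g/mol.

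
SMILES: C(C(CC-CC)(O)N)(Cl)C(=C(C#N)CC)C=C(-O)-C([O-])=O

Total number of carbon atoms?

The symbol for carbon appears 14 times in the SMILES. (Cl is a single chlorine, not C + l.)

14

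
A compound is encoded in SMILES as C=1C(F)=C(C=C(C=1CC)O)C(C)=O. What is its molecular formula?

Heavy atoms from the SMILES: 10 C, 1 F, 2 O.
Implicit hydrogens by atom environment:
  4 × C (aromatic): no H
  2 × C: 3 H each → 6
  2 × C (aromatic): 1 H each → 2
  1 × C: 2 H
  1 × C: no H
  1 × F: no H
  1 × O: 1 H
  1 × O: no H
  Total hydrogens = 11.
Molecular formula: C10H11FO2

C10H11FO2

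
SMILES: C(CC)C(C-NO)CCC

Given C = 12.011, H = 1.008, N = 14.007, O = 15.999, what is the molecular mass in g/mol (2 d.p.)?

145.25

Molecular formula: C8H19NO.
M = 8×12.011 + 19×1.008 + 1×14.007 + 1×15.999 = 145.25 g/mol.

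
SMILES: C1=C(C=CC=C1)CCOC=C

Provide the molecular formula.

C10H12O

Heavy atoms from the SMILES: 10 C, 1 O.
Implicit hydrogens by atom environment:
  5 × C (aromatic): 1 H each → 5
  3 × C: 2 H each → 6
  1 × C: 1 H
  1 × C (aromatic): no H
  1 × O: no H
  Total hydrogens = 12.
Molecular formula: C10H12O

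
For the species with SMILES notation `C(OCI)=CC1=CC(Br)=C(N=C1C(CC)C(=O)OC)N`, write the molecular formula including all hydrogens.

C13H16BrIN2O3

Heavy atoms from the SMILES: 1 Br, 13 C, 1 I, 2 N, 3 O.
Implicit hydrogens by atom environment:
  4 × C (aromatic): no H
  3 × C: 1 H each → 3
  3 × O: no H
  2 × C: 3 H each → 6
  2 × C: 2 H each → 4
  1 × Br: no H
  1 × C (aromatic): 1 H
  1 × C: no H
  1 × I: no H
  1 × N: 2 H
  1 × N (aromatic): no H
  Total hydrogens = 16.
Molecular formula: C13H16BrIN2O3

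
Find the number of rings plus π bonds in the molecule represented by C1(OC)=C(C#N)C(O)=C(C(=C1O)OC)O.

Molecular formula from the SMILES: C9H9NO5.
DoU = (2C + 2 + N − H − X)/2 = (2·9 + 2 + 1 − 9 − 0)/2 = 12/2 = 6.
(Structurally: 1 ring(s) + 5 π bond(s) = 6.)

6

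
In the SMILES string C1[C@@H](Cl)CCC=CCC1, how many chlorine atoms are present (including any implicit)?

1

The symbol for chlorine appears 1 time in the SMILES.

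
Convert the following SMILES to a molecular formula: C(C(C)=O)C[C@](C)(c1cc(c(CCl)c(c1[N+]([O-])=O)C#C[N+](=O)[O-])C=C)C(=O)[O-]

Heavy atoms from the SMILES: 18 C, 1 Cl, 2 N, 7 O.
Implicit hydrogens by atom environment:
  5 × C (aromatic): no H
  5 × C: no H
  4 × C: 2 H each → 8
  4 × O: no H
  3 × O (charge -1): no H
  2 × C: 3 H each → 6
  2 × N (charge +1): no H
  1 × C (aromatic): 1 H
  1 × C: 1 H
  1 × Cl: no H
  Total hydrogens = 16.
Net charge -1.
Molecular formula: C18H16ClN2O7-

C18H16ClN2O7-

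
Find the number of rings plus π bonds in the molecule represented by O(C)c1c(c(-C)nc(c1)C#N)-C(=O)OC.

7

Molecular formula from the SMILES: C10H10N2O3.
DoU = (2C + 2 + N − H − X)/2 = (2·10 + 2 + 2 − 10 − 0)/2 = 14/2 = 7.
(Structurally: 1 ring(s) + 6 π bond(s) = 7.)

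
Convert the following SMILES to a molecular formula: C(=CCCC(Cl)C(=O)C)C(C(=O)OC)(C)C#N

Heavy atoms from the SMILES: 12 C, 1 Cl, 1 N, 3 O.
Implicit hydrogens by atom environment:
  4 × C: no H
  3 × C: 3 H each → 9
  3 × C: 1 H each → 3
  3 × O: no H
  2 × C: 2 H each → 4
  1 × Cl: no H
  1 × N: no H
  Total hydrogens = 16.
Molecular formula: C12H16ClNO3

C12H16ClNO3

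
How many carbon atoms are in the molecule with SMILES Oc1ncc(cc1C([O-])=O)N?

The symbol for carbon appears 6 times in the SMILES. Lowercase c denotes aromatic carbon and counts toward C.

6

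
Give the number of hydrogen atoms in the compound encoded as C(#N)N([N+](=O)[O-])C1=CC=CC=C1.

Hydrogens are implicit in SMILES; fill each atom to its normal valence:
  5 × C (aromatic): 1 H each → 5
  2 × N: no H
  1 × C (aromatic): no H
  1 × C: no H
  1 × N (charge +1): no H
  1 × O: no H
  1 × O (charge -1): no H
  Total hydrogens = 5.

5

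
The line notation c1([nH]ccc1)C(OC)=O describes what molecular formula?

C6H7NO2

Heavy atoms from the SMILES: 6 C, 1 N, 2 O.
Implicit hydrogens by atom environment:
  3 × C (aromatic): 1 H each → 3
  2 × O: no H
  1 × C: 3 H
  1 × C (aromatic): no H
  1 × C: no H
  1 × N (aromatic): 1 H
  Total hydrogens = 7.
Molecular formula: C6H7NO2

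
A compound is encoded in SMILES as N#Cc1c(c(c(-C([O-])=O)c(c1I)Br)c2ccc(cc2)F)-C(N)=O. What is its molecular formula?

C15H6BrFIN2O3-

Heavy atoms from the SMILES: 1 Br, 15 C, 1 F, 1 I, 2 N, 3 O.
Implicit hydrogens by atom environment:
  8 × C (aromatic): no H
  4 × C (aromatic): 1 H each → 4
  3 × C: no H
  2 × O: no H
  1 × Br: no H
  1 × F: no H
  1 × I: no H
  1 × N: 2 H
  1 × N: no H
  1 × O (charge -1): no H
  Total hydrogens = 6.
Net charge -1.
Molecular formula: C15H6BrFIN2O3-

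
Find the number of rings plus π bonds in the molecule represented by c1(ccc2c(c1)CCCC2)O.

Molecular formula from the SMILES: C10H12O.
DoU = (2C + 2 + N − H − X)/2 = (2·10 + 2 + 0 − 12 − 0)/2 = 10/2 = 5.
(Structurally: 2 ring(s) + 3 π bond(s) = 5.)

5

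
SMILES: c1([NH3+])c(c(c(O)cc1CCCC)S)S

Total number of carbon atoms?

10

The symbol for carbon appears 10 times in the SMILES. Lowercase c denotes aromatic carbon and counts toward C.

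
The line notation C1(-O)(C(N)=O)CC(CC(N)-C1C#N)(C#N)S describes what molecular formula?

C9H12N4O2S

Heavy atoms from the SMILES: 9 C, 4 N, 2 O, 1 S.
Implicit hydrogens by atom environment:
  5 × C: no H
  2 × C: 2 H each → 4
  2 × C: 1 H each → 2
  2 × N: 2 H each → 4
  2 × N: no H
  1 × O: 1 H
  1 × O: no H
  1 × S: 1 H
  Total hydrogens = 12.
Molecular formula: C9H12N4O2S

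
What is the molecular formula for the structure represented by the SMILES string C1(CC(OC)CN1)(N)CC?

Heavy atoms from the SMILES: 7 C, 2 N, 1 O.
Implicit hydrogens by atom environment:
  3 × C: 2 H each → 6
  2 × C: 3 H each → 6
  1 × C: 1 H
  1 × C: no H
  1 × N: 2 H
  1 × N: 1 H
  1 × O: no H
  Total hydrogens = 16.
Molecular formula: C7H16N2O

C7H16N2O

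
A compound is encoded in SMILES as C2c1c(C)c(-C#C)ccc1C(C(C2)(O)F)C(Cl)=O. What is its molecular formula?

C14H12ClFO2

Heavy atoms from the SMILES: 14 C, 1 Cl, 1 F, 2 O.
Implicit hydrogens by atom environment:
  4 × C (aromatic): no H
  3 × C: no H
  2 × C: 2 H each → 4
  2 × C (aromatic): 1 H each → 2
  2 × C: 1 H each → 2
  1 × C: 3 H
  1 × Cl: no H
  1 × F: no H
  1 × O: 1 H
  1 × O: no H
  Total hydrogens = 12.
Molecular formula: C14H12ClFO2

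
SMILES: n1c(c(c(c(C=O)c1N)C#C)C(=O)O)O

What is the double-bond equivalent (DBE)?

Molecular formula from the SMILES: C9H6N2O4.
DoU = (2C + 2 + N − H − X)/2 = (2·9 + 2 + 2 − 6 − 0)/2 = 16/2 = 8.
(Structurally: 1 ring(s) + 7 π bond(s) = 8.)

8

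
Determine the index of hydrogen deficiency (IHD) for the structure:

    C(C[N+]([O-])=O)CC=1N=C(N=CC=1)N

Molecular formula from the SMILES: C7H10N4O2.
DoU = (2C + 2 + N − H − X)/2 = (2·7 + 2 + 4 − 10 − 0)/2 = 10/2 = 5.
(Structurally: 1 ring(s) + 4 π bond(s) = 5.)

5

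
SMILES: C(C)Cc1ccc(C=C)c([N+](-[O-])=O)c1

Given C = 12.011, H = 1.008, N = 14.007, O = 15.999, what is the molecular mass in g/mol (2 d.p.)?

191.23

Molecular formula: C11H13NO2.
M = 11×12.011 + 13×1.008 + 1×14.007 + 2×15.999 = 191.23 g/mol.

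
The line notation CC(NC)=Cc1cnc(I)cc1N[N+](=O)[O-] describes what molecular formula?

Heavy atoms from the SMILES: 9 C, 1 I, 4 N, 2 O.
Implicit hydrogens by atom environment:
  3 × C (aromatic): no H
  2 × C: 3 H each → 6
  2 × C (aromatic): 1 H each → 2
  2 × N: 1 H each → 2
  1 × C: 1 H
  1 × C: no H
  1 × I: no H
  1 × N (aromatic): no H
  1 × N (charge +1): no H
  1 × O: no H
  1 × O (charge -1): no H
  Total hydrogens = 11.
Molecular formula: C9H11IN4O2

C9H11IN4O2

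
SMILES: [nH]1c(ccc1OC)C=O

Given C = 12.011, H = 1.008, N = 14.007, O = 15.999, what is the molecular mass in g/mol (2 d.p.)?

Molecular formula: C6H7NO2.
M = 6×12.011 + 7×1.008 + 1×14.007 + 2×15.999 = 125.13 g/mol.

125.13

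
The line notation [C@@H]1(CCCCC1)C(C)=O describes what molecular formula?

Heavy atoms from the SMILES: 8 C, 1 O.
Implicit hydrogens by atom environment:
  5 × C: 2 H each → 10
  1 × C: 3 H
  1 × C: 1 H
  1 × C: no H
  1 × O: no H
  Total hydrogens = 14.
Molecular formula: C8H14O

C8H14O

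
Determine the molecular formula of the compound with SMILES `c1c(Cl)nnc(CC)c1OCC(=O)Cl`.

C8H8Cl2N2O2

Heavy atoms from the SMILES: 8 C, 2 Cl, 2 N, 2 O.
Implicit hydrogens by atom environment:
  3 × C (aromatic): no H
  2 × C: 2 H each → 4
  2 × Cl: no H
  2 × N (aromatic): no H
  2 × O: no H
  1 × C: 3 H
  1 × C (aromatic): 1 H
  1 × C: no H
  Total hydrogens = 8.
Molecular formula: C8H8Cl2N2O2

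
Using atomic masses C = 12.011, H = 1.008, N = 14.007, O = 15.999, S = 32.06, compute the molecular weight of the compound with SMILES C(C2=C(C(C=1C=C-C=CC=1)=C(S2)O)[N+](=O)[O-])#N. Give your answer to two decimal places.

Molecular formula: C11H6N2O3S.
M = 11×12.011 + 6×1.008 + 2×14.007 + 3×15.999 + 1×32.06 = 246.24 g/mol.

246.24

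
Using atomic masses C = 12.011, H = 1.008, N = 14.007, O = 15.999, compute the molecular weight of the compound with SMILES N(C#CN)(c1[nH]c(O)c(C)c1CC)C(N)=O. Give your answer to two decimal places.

Molecular formula: C10H14N4O2.
M = 10×12.011 + 14×1.008 + 4×14.007 + 2×15.999 = 222.25 g/mol.

222.25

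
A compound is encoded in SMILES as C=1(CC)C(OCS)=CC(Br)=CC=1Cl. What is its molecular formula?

Heavy atoms from the SMILES: 1 Br, 9 C, 1 Cl, 1 O, 1 S.
Implicit hydrogens by atom environment:
  4 × C (aromatic): no H
  2 × C: 2 H each → 4
  2 × C (aromatic): 1 H each → 2
  1 × Br: no H
  1 × C: 3 H
  1 × Cl: no H
  1 × O: no H
  1 × S: 1 H
  Total hydrogens = 10.
Molecular formula: C9H10BrClOS

C9H10BrClOS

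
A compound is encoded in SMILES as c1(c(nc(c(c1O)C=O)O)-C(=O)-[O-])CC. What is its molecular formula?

Heavy atoms from the SMILES: 9 C, 1 N, 5 O.
Implicit hydrogens by atom environment:
  5 × C (aromatic): no H
  2 × O: 1 H each → 2
  2 × O: no H
  1 × C: 3 H
  1 × C: 2 H
  1 × C: 1 H
  1 × C: no H
  1 × N (aromatic): no H
  1 × O (charge -1): no H
  Total hydrogens = 8.
Net charge -1.
Molecular formula: C9H8NO5-

C9H8NO5-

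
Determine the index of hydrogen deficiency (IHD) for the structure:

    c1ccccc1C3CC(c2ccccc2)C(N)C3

9

Molecular formula from the SMILES: C17H19N.
DoU = (2C + 2 + N − H − X)/2 = (2·17 + 2 + 1 − 19 − 0)/2 = 18/2 = 9.
(Structurally: 3 ring(s) + 6 π bond(s) = 9.)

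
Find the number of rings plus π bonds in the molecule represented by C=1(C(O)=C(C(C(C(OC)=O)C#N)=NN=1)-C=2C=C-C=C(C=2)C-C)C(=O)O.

Molecular formula from the SMILES: C17H15N3O5.
DoU = (2C + 2 + N − H − X)/2 = (2·17 + 2 + 3 − 15 − 0)/2 = 24/2 = 12.
(Structurally: 2 ring(s) + 10 π bond(s) = 12.)

12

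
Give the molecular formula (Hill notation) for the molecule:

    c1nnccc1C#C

C6H4N2

Heavy atoms from the SMILES: 6 C, 2 N.
Implicit hydrogens by atom environment:
  3 × C (aromatic): 1 H each → 3
  2 × N (aromatic): no H
  1 × C: 1 H
  1 × C (aromatic): no H
  1 × C: no H
  Total hydrogens = 4.
Molecular formula: C6H4N2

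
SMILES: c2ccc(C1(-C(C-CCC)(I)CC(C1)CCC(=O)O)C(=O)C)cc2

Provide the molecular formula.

C20H27IO3

Heavy atoms from the SMILES: 20 C, 1 I, 3 O.
Implicit hydrogens by atom environment:
  7 × C: 2 H each → 14
  5 × C (aromatic): 1 H each → 5
  4 × C: no H
  2 × C: 3 H each → 6
  2 × O: no H
  1 × C: 1 H
  1 × C (aromatic): no H
  1 × I: no H
  1 × O: 1 H
  Total hydrogens = 27.
Molecular formula: C20H27IO3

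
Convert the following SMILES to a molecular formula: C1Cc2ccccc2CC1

C10H12

Heavy atoms from the SMILES: 10 C.
Implicit hydrogens by atom environment:
  4 × C: 2 H each → 8
  4 × C (aromatic): 1 H each → 4
  2 × C (aromatic): no H
  Total hydrogens = 12.
Molecular formula: C10H12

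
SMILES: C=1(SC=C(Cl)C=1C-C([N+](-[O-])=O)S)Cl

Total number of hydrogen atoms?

Hydrogens are implicit in SMILES; fill each atom to its normal valence:
  3 × C (aromatic): no H
  2 × Cl: no H
  1 × C: 2 H
  1 × C (aromatic): 1 H
  1 × C: 1 H
  1 × N (charge +1): no H
  1 × O: no H
  1 × O (charge -1): no H
  1 × S: 1 H
  1 × S (aromatic): no H
  Total hydrogens = 5.

5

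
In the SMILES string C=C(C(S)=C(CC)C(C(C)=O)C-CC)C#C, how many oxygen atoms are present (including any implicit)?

1

The symbol for oxygen appears 1 time in the SMILES.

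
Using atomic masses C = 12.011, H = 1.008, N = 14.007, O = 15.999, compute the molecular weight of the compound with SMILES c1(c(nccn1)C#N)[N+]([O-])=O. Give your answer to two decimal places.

150.10

Molecular formula: C5H2N4O2.
M = 5×12.011 + 2×1.008 + 4×14.007 + 2×15.999 = 150.10 g/mol.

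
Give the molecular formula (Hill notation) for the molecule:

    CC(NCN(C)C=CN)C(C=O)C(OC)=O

Heavy atoms from the SMILES: 10 C, 3 N, 3 O.
Implicit hydrogens by atom environment:
  5 × C: 1 H each → 5
  3 × C: 3 H each → 9
  3 × O: no H
  1 × C: 2 H
  1 × C: no H
  1 × N: 2 H
  1 × N: 1 H
  1 × N: no H
  Total hydrogens = 19.
Molecular formula: C10H19N3O3

C10H19N3O3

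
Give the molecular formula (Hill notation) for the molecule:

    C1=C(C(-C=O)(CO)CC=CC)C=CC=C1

Heavy atoms from the SMILES: 13 C, 2 O.
Implicit hydrogens by atom environment:
  5 × C (aromatic): 1 H each → 5
  3 × C: 1 H each → 3
  2 × C: 2 H each → 4
  1 × C: 3 H
  1 × C: no H
  1 × C (aromatic): no H
  1 × O: 1 H
  1 × O: no H
  Total hydrogens = 16.
Molecular formula: C13H16O2

C13H16O2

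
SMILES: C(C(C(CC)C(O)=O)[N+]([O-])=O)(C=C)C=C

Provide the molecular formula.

Heavy atoms from the SMILES: 10 C, 1 N, 4 O.
Implicit hydrogens by atom environment:
  5 × C: 1 H each → 5
  3 × C: 2 H each → 6
  2 × O: no H
  1 × C: 3 H
  1 × C: no H
  1 × N (charge +1): no H
  1 × O: 1 H
  1 × O (charge -1): no H
  Total hydrogens = 15.
Molecular formula: C10H15NO4

C10H15NO4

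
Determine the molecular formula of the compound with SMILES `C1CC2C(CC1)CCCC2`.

Heavy atoms from the SMILES: 10 C.
Implicit hydrogens by atom environment:
  8 × C: 2 H each → 16
  2 × C: 1 H each → 2
  Total hydrogens = 18.
Molecular formula: C10H18

C10H18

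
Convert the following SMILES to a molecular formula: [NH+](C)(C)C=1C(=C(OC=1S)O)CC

C8H14NO2S+

Heavy atoms from the SMILES: 8 C, 1 N, 2 O, 1 S.
Implicit hydrogens by atom environment:
  4 × C (aromatic): no H
  3 × C: 3 H each → 9
  1 × C: 2 H
  1 × N (charge +1): 1 H
  1 × O: 1 H
  1 × O (aromatic): no H
  1 × S: 1 H
  Total hydrogens = 14.
Net charge +1.
Molecular formula: C8H14NO2S+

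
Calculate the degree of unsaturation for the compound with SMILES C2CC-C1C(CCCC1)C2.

Molecular formula from the SMILES: C10H18.
DoU = (2C + 2 + N − H − X)/2 = (2·10 + 2 + 0 − 18 − 0)/2 = 4/2 = 2.
(Structurally: 2 ring(s) + 0 π bond(s) = 2.)

2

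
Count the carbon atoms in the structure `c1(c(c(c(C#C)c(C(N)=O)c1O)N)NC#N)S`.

10

The symbol for carbon appears 10 times in the SMILES. Lowercase c denotes aromatic carbon and counts toward C.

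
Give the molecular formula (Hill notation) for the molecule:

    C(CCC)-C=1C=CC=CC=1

Heavy atoms from the SMILES: 10 C.
Implicit hydrogens by atom environment:
  5 × C (aromatic): 1 H each → 5
  3 × C: 2 H each → 6
  1 × C: 3 H
  1 × C (aromatic): no H
  Total hydrogens = 14.
Molecular formula: C10H14

C10H14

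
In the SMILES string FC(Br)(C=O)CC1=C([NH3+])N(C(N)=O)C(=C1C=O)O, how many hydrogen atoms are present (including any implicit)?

Hydrogens are implicit in SMILES; fill each atom to its normal valence:
  4 × C (aromatic): no H
  3 × O: no H
  2 × C: 1 H each → 2
  2 × C: no H
  1 × Br: no H
  1 × C: 2 H
  1 × F: no H
  1 × N (charge +1): 3 H
  1 × N: 2 H
  1 × N (aromatic): no H
  1 × O: 1 H
  Total hydrogens = 10.

10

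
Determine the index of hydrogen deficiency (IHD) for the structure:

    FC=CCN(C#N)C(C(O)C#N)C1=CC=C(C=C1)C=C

10

Molecular formula from the SMILES: C15H14FN3O.
DoU = (2C + 2 + N − H − X)/2 = (2·15 + 2 + 3 − 14 − 1)/2 = 20/2 = 10.
(Structurally: 1 ring(s) + 9 π bond(s) = 10.)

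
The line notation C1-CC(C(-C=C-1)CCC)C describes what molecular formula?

C10H18

Heavy atoms from the SMILES: 10 C.
Implicit hydrogens by atom environment:
  4 × C: 2 H each → 8
  4 × C: 1 H each → 4
  2 × C: 3 H each → 6
  Total hydrogens = 18.
Molecular formula: C10H18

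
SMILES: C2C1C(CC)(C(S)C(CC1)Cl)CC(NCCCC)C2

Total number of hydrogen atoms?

Hydrogens are implicit in SMILES; fill each atom to its normal valence:
  9 × C: 2 H each → 18
  4 × C: 1 H each → 4
  2 × C: 3 H each → 6
  1 × C: no H
  1 × Cl: no H
  1 × N: 1 H
  1 × S: 1 H
  Total hydrogens = 30.

30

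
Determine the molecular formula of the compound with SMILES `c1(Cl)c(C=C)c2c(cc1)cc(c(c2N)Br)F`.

C12H8BrClFN

Heavy atoms from the SMILES: 1 Br, 12 C, 1 Cl, 1 F, 1 N.
Implicit hydrogens by atom environment:
  7 × C (aromatic): no H
  3 × C (aromatic): 1 H each → 3
  1 × Br: no H
  1 × C: 2 H
  1 × C: 1 H
  1 × Cl: no H
  1 × F: no H
  1 × N: 2 H
  Total hydrogens = 8.
Molecular formula: C12H8BrClFN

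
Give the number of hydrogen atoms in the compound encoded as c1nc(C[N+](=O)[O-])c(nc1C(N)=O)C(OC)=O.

8

Hydrogens are implicit in SMILES; fill each atom to its normal valence:
  4 × O: no H
  3 × C (aromatic): no H
  2 × C: no H
  2 × N (aromatic): no H
  1 × C: 3 H
  1 × C: 2 H
  1 × C (aromatic): 1 H
  1 × N: 2 H
  1 × N (charge +1): no H
  1 × O (charge -1): no H
  Total hydrogens = 8.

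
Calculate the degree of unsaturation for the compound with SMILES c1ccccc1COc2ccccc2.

8

Molecular formula from the SMILES: C13H12O.
DoU = (2C + 2 + N − H − X)/2 = (2·13 + 2 + 0 − 12 − 0)/2 = 16/2 = 8.
(Structurally: 2 ring(s) + 6 π bond(s) = 8.)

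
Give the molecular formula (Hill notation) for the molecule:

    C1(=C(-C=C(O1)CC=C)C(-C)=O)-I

C9H9IO2

Heavy atoms from the SMILES: 9 C, 1 I, 2 O.
Implicit hydrogens by atom environment:
  3 × C (aromatic): no H
  2 × C: 2 H each → 4
  1 × C: 3 H
  1 × C (aromatic): 1 H
  1 × C: 1 H
  1 × C: no H
  1 × I: no H
  1 × O (aromatic): no H
  1 × O: no H
  Total hydrogens = 9.
Molecular formula: C9H9IO2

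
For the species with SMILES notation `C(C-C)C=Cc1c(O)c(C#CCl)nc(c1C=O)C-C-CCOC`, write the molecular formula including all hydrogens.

Heavy atoms from the SMILES: 18 C, 1 Cl, 1 N, 3 O.
Implicit hydrogens by atom environment:
  6 × C: 2 H each → 12
  5 × C (aromatic): no H
  3 × C: 1 H each → 3
  2 × C: 3 H each → 6
  2 × C: no H
  2 × O: no H
  1 × Cl: no H
  1 × N (aromatic): no H
  1 × O: 1 H
  Total hydrogens = 22.
Molecular formula: C18H22ClNO3

C18H22ClNO3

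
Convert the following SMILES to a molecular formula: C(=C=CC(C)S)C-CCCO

C9H16OS

Heavy atoms from the SMILES: 9 C, 1 O, 1 S.
Implicit hydrogens by atom environment:
  4 × C: 2 H each → 8
  3 × C: 1 H each → 3
  1 × C: 3 H
  1 × C: no H
  1 × O: 1 H
  1 × S: 1 H
  Total hydrogens = 16.
Molecular formula: C9H16OS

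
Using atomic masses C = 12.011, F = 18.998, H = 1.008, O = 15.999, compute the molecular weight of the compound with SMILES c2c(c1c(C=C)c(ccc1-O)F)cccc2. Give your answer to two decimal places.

214.24

Molecular formula: C14H11FO.
M = 14×12.011 + 1×18.998 + 11×1.008 + 1×15.999 = 214.24 g/mol.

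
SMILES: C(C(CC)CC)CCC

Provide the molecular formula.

Heavy atoms from the SMILES: 9 C.
Implicit hydrogens by atom environment:
  5 × C: 2 H each → 10
  3 × C: 3 H each → 9
  1 × C: 1 H
  Total hydrogens = 20.
Molecular formula: C9H20

C9H20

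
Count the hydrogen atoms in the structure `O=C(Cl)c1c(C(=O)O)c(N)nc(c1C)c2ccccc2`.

Hydrogens are implicit in SMILES; fill each atom to its normal valence:
  6 × C (aromatic): no H
  5 × C (aromatic): 1 H each → 5
  2 × C: no H
  2 × O: no H
  1 × C: 3 H
  1 × Cl: no H
  1 × N: 2 H
  1 × N (aromatic): no H
  1 × O: 1 H
  Total hydrogens = 11.

11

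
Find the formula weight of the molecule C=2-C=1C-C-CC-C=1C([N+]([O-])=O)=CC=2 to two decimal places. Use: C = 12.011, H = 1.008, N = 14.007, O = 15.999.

177.20

Molecular formula: C10H11NO2.
M = 10×12.011 + 11×1.008 + 1×14.007 + 2×15.999 = 177.20 g/mol.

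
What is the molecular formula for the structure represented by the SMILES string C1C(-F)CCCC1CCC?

Heavy atoms from the SMILES: 9 C, 1 F.
Implicit hydrogens by atom environment:
  6 × C: 2 H each → 12
  2 × C: 1 H each → 2
  1 × C: 3 H
  1 × F: no H
  Total hydrogens = 17.
Molecular formula: C9H17F

C9H17F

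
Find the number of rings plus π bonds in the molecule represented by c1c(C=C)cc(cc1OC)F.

5

Molecular formula from the SMILES: C9H9FO.
DoU = (2C + 2 + N − H − X)/2 = (2·9 + 2 + 0 − 9 − 1)/2 = 10/2 = 5.
(Structurally: 1 ring(s) + 4 π bond(s) = 5.)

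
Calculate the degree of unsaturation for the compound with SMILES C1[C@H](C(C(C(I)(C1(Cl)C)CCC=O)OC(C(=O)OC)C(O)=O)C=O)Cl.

Molecular formula from the SMILES: C15H19Cl2IO7.
DoU = (2C + 2 + N − H − X)/2 = (2·15 + 2 + 0 − 19 − 3)/2 = 10/2 = 5.
(Structurally: 1 ring(s) + 4 π bond(s) = 5.)

5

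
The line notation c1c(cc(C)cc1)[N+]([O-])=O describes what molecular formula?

Heavy atoms from the SMILES: 7 C, 1 N, 2 O.
Implicit hydrogens by atom environment:
  4 × C (aromatic): 1 H each → 4
  2 × C (aromatic): no H
  1 × C: 3 H
  1 × N (charge +1): no H
  1 × O: no H
  1 × O (charge -1): no H
  Total hydrogens = 7.
Molecular formula: C7H7NO2

C7H7NO2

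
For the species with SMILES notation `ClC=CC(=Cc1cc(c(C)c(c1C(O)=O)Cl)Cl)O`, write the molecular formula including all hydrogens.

Heavy atoms from the SMILES: 12 C, 3 Cl, 3 O.
Implicit hydrogens by atom environment:
  5 × C (aromatic): no H
  3 × C: 1 H each → 3
  3 × Cl: no H
  2 × C: no H
  2 × O: 1 H each → 2
  1 × C: 3 H
  1 × C (aromatic): 1 H
  1 × O: no H
  Total hydrogens = 9.
Molecular formula: C12H9Cl3O3

C12H9Cl3O3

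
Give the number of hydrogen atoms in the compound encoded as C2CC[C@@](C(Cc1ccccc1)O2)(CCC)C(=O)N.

23

Hydrogens are implicit in SMILES; fill each atom to its normal valence:
  6 × C: 2 H each → 12
  5 × C (aromatic): 1 H each → 5
  2 × C: no H
  2 × O: no H
  1 × C: 3 H
  1 × C: 1 H
  1 × C (aromatic): no H
  1 × N: 2 H
  Total hydrogens = 23.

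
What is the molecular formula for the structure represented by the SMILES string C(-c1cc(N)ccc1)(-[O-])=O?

Heavy atoms from the SMILES: 7 C, 1 N, 2 O.
Implicit hydrogens by atom environment:
  4 × C (aromatic): 1 H each → 4
  2 × C (aromatic): no H
  1 × C: no H
  1 × N: 2 H
  1 × O: no H
  1 × O (charge -1): no H
  Total hydrogens = 6.
Net charge -1.
Molecular formula: C7H6NO2-

C7H6NO2-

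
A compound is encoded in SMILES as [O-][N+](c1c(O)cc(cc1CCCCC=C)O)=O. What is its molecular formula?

Heavy atoms from the SMILES: 12 C, 1 N, 4 O.
Implicit hydrogens by atom environment:
  5 × C: 2 H each → 10
  4 × C (aromatic): no H
  2 × C (aromatic): 1 H each → 2
  2 × O: 1 H each → 2
  1 × C: 1 H
  1 × N (charge +1): no H
  1 × O: no H
  1 × O (charge -1): no H
  Total hydrogens = 15.
Molecular formula: C12H15NO4

C12H15NO4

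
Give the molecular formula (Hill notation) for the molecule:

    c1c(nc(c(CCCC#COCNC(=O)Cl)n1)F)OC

Heavy atoms from the SMILES: 12 C, 1 Cl, 1 F, 3 N, 3 O.
Implicit hydrogens by atom environment:
  4 × C: 2 H each → 8
  3 × C (aromatic): no H
  3 × C: no H
  3 × O: no H
  2 × N (aromatic): no H
  1 × C: 3 H
  1 × C (aromatic): 1 H
  1 × Cl: no H
  1 × F: no H
  1 × N: 1 H
  Total hydrogens = 13.
Molecular formula: C12H13ClFN3O3

C12H13ClFN3O3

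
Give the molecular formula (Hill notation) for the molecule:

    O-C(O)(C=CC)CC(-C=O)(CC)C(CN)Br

Heavy atoms from the SMILES: 1 Br, 11 C, 1 N, 3 O.
Implicit hydrogens by atom environment:
  4 × C: 1 H each → 4
  3 × C: 2 H each → 6
  2 × C: 3 H each → 6
  2 × C: no H
  2 × O: 1 H each → 2
  1 × Br: no H
  1 × N: 2 H
  1 × O: no H
  Total hydrogens = 20.
Molecular formula: C11H20BrNO3

C11H20BrNO3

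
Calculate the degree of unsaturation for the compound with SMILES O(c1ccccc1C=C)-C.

5

Molecular formula from the SMILES: C9H10O.
DoU = (2C + 2 + N − H − X)/2 = (2·9 + 2 + 0 − 10 − 0)/2 = 10/2 = 5.
(Structurally: 1 ring(s) + 4 π bond(s) = 5.)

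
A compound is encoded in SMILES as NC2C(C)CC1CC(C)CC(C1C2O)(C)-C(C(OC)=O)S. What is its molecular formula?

Heavy atoms from the SMILES: 16 C, 1 N, 3 O, 1 S.
Implicit hydrogens by atom environment:
  7 × C: 1 H each → 7
  4 × C: 3 H each → 12
  3 × C: 2 H each → 6
  2 × C: no H
  2 × O: no H
  1 × N: 2 H
  1 × O: 1 H
  1 × S: 1 H
  Total hydrogens = 29.
Molecular formula: C16H29NO3S

C16H29NO3S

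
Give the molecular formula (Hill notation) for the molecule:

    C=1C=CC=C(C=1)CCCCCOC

Heavy atoms from the SMILES: 12 C, 1 O.
Implicit hydrogens by atom environment:
  5 × C: 2 H each → 10
  5 × C (aromatic): 1 H each → 5
  1 × C: 3 H
  1 × C (aromatic): no H
  1 × O: no H
  Total hydrogens = 18.
Molecular formula: C12H18O

C12H18O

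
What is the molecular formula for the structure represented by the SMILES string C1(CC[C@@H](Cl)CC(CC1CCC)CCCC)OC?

Heavy atoms from the SMILES: 16 C, 1 Cl, 1 O.
Implicit hydrogens by atom environment:
  9 × C: 2 H each → 18
  4 × C: 1 H each → 4
  3 × C: 3 H each → 9
  1 × Cl: no H
  1 × O: no H
  Total hydrogens = 31.
Molecular formula: C16H31ClO

C16H31ClO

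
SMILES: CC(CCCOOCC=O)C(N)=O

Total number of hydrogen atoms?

Hydrogens are implicit in SMILES; fill each atom to its normal valence:
  4 × C: 2 H each → 8
  4 × O: no H
  2 × C: 1 H each → 2
  1 × C: 3 H
  1 × C: no H
  1 × N: 2 H
  Total hydrogens = 15.

15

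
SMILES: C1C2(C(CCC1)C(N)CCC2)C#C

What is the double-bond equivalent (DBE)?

Molecular formula from the SMILES: C12H19N.
DoU = (2C + 2 + N − H − X)/2 = (2·12 + 2 + 1 − 19 − 0)/2 = 8/2 = 4.
(Structurally: 2 ring(s) + 2 π bond(s) = 4.)

4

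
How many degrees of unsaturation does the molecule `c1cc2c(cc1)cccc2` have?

Molecular formula from the SMILES: C10H8.
DoU = (2C + 2 + N − H − X)/2 = (2·10 + 2 + 0 − 8 − 0)/2 = 14/2 = 7.
(Structurally: 2 ring(s) + 5 π bond(s) = 7.)

7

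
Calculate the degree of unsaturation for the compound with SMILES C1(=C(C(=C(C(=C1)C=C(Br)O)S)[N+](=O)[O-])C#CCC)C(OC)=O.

9

Molecular formula from the SMILES: C14H12BrNO5S.
DoU = (2C + 2 + N − H − X)/2 = (2·14 + 2 + 1 − 12 − 1)/2 = 18/2 = 9.
(Structurally: 1 ring(s) + 8 π bond(s) = 9.)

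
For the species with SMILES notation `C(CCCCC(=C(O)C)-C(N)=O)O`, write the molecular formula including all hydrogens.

C9H17NO3

Heavy atoms from the SMILES: 9 C, 1 N, 3 O.
Implicit hydrogens by atom environment:
  5 × C: 2 H each → 10
  3 × C: no H
  2 × O: 1 H each → 2
  1 × C: 3 H
  1 × N: 2 H
  1 × O: no H
  Total hydrogens = 17.
Molecular formula: C9H17NO3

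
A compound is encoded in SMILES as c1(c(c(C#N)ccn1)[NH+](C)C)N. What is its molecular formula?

C8H11N4+

Heavy atoms from the SMILES: 8 C, 4 N.
Implicit hydrogens by atom environment:
  3 × C (aromatic): no H
  2 × C: 3 H each → 6
  2 × C (aromatic): 1 H each → 2
  1 × C: no H
  1 × N: 2 H
  1 × N (charge +1): 1 H
  1 × N (aromatic): no H
  1 × N: no H
  Total hydrogens = 11.
Net charge +1.
Molecular formula: C8H11N4+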